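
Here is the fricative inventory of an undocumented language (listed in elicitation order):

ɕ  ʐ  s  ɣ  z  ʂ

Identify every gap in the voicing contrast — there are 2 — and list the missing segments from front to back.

/ʑ/, /x/

place of articulation  voiceless  voiced  
alveolar          s         z       
retroflex         ʂ         ʐ       
alveolo-palatal   ɕ         —       
velar             —         ɣ       
Gaps, from front to back: alveolo-palatal lacks voiced (/ʑ/); velar lacks voiceless (/x/).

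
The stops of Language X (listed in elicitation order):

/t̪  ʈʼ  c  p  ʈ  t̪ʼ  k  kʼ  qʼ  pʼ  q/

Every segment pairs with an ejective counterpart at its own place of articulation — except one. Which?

/c/

Bilabial: /p/ ~ /pʼ/
Dental: /t̪/ ~ /t̪ʼ/
Retroflex: /ʈ/ ~ /ʈʼ/
Velar: /k/ ~ /kʼ/
Uvular: /q/ ~ /qʼ/
Palatal: only /c/ (plain); no ejective partner.
So /c/ is the unpaired segment.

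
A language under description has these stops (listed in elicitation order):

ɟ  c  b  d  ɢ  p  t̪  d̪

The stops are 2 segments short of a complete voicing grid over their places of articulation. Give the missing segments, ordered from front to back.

/t/, /q/

place of articulation  voiceless  voiced  
bilabial          p         b       
dental            t̪        d̪      
alveolar          —         d       
palatal           c         ɟ       
uvular            —         ɢ       
Gaps, from front to back: alveolar lacks voiceless (/t/); uvular lacks voiceless (/q/).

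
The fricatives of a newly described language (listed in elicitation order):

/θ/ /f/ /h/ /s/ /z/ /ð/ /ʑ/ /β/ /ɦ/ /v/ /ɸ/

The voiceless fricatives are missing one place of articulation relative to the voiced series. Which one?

alveolo-palatal

place of articulation  voiceless  voiced  
bilabial          ɸ         β       
labiodental       f         v       
dental            θ         ð       
alveolar          s         z       
alveolo-palatal   —         ʑ       
glottal           h         ɦ       
Every place of articulation has a voiceless member except alveolo-palatal, where /ɕ/ would be expected.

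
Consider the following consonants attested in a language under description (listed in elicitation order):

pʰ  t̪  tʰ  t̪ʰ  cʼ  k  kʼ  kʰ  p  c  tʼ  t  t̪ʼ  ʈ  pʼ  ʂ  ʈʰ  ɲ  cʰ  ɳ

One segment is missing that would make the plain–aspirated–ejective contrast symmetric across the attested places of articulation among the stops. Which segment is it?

/ʈʼ/

place of articulation  plain     aspirated  ejective
bilabial          p         pʰ        pʼ      
dental            t̪        t̪ʰ       t̪ʼ     
alveolar          t         tʰ        tʼ      
retroflex         ʈ         ʈʰ        —       
palatal           c         cʰ        cʼ      
velar             k         kʰ        kʼ      
The retroflex row has no ejective member, so the gap is the ejective retroflex stop /ʈʼ/.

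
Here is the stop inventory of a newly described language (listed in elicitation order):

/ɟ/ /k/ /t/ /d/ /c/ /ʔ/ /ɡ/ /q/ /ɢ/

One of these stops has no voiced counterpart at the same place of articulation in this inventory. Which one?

Alveolar: /t/ ~ /d/
Palatal: /c/ ~ /ɟ/
Velar: /k/ ~ /ɡ/
Uvular: /q/ ~ /ɢ/
Glottal: only /ʔ/ (voiceless); no voiced partner.
So /ʔ/ is the unpaired segment.

/ʔ/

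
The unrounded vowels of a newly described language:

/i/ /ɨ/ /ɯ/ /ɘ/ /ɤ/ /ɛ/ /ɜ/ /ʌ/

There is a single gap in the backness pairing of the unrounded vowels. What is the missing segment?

height            front     central   back    
high              i         ɨ         ɯ       
high-mid          —         ɘ         ɤ       
low-mid           ɛ         ɜ         ʌ       
The high-mid row has no front member, so the gap is the high-mid front unrounded vowel /e/.

/e/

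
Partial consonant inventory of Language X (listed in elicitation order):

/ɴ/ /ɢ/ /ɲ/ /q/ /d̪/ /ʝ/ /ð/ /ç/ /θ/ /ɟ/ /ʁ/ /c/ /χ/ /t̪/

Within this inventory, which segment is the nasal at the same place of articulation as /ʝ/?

/ɲ/

/ʝ/ is a voiced palatal fricative.
The nasal at the same place is a palatal nasal — in this inventory, /ɲ/.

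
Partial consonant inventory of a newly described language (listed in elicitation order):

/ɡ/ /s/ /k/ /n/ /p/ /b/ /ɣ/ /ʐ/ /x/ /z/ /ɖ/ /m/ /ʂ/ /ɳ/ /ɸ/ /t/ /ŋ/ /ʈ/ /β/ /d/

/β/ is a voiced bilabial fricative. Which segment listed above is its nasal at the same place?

/m/

The nasal at the same place is a bilabial nasal — in this inventory, /m/.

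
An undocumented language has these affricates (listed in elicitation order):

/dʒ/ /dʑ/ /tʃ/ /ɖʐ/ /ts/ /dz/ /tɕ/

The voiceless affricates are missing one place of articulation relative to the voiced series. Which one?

place of articulation  voiceless  voiced  
alveolar          ts        dz      
postalveolar      tʃ        dʒ      
retroflex         —         ɖʐ      
alveolo-palatal   tɕ        dʑ      
Every place of articulation has a voiceless member except retroflex, where /ʈʂ/ would be expected.

retroflex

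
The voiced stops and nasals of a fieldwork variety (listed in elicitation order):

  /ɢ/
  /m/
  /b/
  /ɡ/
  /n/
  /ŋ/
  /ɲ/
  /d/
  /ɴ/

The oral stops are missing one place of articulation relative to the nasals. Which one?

place of articulation  oral stop  nasal   
bilabial          b         m       
alveolar          d         n       
palatal           —         ɲ       
velar             ɡ         ŋ       
uvular            ɢ         ɴ       
Every place of articulation has an oral stop member except palatal, where /ɟ/ would be expected.

palatal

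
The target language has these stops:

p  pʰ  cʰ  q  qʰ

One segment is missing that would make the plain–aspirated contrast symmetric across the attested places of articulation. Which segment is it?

/c/

place of articulation  plain     aspirated
bilabial          p         pʰ      
palatal           —         cʰ      
uvular            q         qʰ      
The palatal row has no plain member, so the gap is the plain palatal stop /c/.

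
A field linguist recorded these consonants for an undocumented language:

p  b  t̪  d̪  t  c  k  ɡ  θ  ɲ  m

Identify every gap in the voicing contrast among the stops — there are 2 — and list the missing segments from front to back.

bilabial: voiceless /p/, voiced /b/.
dental: voiceless /t̪/, voiced /d̪/.
alveolar: voiceless /t/, voiced —.
palatal: voiceless /c/, voiced —.
velar: voiceless /k/, voiced /ɡ/.
Gaps, from front to back: alveolar lacks voiced (/d/); palatal lacks voiced (/ɟ/).

/d/, /ɟ/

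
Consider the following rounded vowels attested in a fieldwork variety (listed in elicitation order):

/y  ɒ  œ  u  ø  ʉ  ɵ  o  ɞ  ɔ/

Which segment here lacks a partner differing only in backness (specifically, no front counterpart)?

/ɒ/

High: /y/ ~ /ʉ/ ~ /u/
High-mid: /ø/ ~ /ɵ/ ~ /o/
Low-mid: /œ/ ~ /ɞ/ ~ /ɔ/
Low: only /ɒ/ (back); no front partner.
So /ɒ/ is the unpaired segment.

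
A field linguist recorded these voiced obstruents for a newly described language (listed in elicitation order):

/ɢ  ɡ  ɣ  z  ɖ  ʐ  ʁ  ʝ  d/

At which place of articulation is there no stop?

alveolar: stop /d/, fricative /z/.
retroflex: stop /ɖ/, fricative /ʐ/.
palatal: stop —, fricative /ʝ/.
velar: stop /ɡ/, fricative /ɣ/.
uvular: stop /ɢ/, fricative /ʁ/.
Every place of articulation has a stop member except palatal, where /ɟ/ would be expected.

palatal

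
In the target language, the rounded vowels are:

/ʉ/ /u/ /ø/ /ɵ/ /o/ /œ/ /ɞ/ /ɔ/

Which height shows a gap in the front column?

high

high: front —, central /ʉ/, back /u/.
high-mid: front /ø/, central /ɵ/, back /o/.
low-mid: front /œ/, central /ɞ/, back /ɔ/.
Every height has a front member except high, where /y/ would be expected.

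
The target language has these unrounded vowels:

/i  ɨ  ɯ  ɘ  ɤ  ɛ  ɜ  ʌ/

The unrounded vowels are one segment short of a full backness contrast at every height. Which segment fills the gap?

high: front /i/, central /ɨ/, back /ɯ/.
high-mid: front —, central /ɘ/, back /ɤ/.
low-mid: front /ɛ/, central /ɜ/, back /ʌ/.
The high-mid row has no front member, so the gap is the high-mid front unrounded vowel /e/.

/e/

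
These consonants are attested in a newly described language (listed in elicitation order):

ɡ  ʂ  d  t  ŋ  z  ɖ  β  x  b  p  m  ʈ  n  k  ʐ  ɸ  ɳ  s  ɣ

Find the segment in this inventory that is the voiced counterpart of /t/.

/t/ is a voiceless alveolar stop.
The voiced counterpart is a voiced alveolar stop — in this inventory, /d/.

/d/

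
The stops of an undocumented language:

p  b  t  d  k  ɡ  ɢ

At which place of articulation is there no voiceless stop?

bilabial: voiceless /p/, voiced /b/.
alveolar: voiceless /t/, voiced /d/.
velar: voiceless /k/, voiced /ɡ/.
uvular: voiceless —, voiced /ɢ/.
Every place of articulation has a voiceless member except uvular, where /q/ would be expected.

uvular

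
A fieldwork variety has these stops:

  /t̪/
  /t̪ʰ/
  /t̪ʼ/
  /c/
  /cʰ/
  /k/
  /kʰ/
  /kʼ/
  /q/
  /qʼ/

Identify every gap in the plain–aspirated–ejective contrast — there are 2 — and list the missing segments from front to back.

dental: plain /t̪/, aspirated /t̪ʰ/, ejective /t̪ʼ/.
palatal: plain /c/, aspirated /cʰ/, ejective —.
velar: plain /k/, aspirated /kʰ/, ejective /kʼ/.
uvular: plain /q/, aspirated —, ejective /qʼ/.
Gaps, from front to back: palatal lacks ejective (/cʼ/); uvular lacks aspirated (/qʰ/).

/cʼ/, /qʰ/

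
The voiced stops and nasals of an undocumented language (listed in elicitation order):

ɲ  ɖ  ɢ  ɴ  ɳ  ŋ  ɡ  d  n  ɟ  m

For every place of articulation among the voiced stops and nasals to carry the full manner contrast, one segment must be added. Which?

bilabial: oral stop —, nasal /m/.
alveolar: oral stop /d/, nasal /n/.
retroflex: oral stop /ɖ/, nasal /ɳ/.
palatal: oral stop /ɟ/, nasal /ɲ/.
velar: oral stop /ɡ/, nasal /ŋ/.
uvular: oral stop /ɢ/, nasal /ɴ/.
The bilabial row has no oral stop member, so the gap is the bilabial oral stop /b/.

/b/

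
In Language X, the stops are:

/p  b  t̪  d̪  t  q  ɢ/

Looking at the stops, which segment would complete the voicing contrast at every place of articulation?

/d/

Voiceless: /p/ (bilabial), /t̪/ (dental), /t/ (alveolar), /q/ (uvular).
Voiced: /b/ (bilabial), /d̪/ (dental), /ɢ/ (uvular).
The alveolar row has no voiced member, so the gap is the voiced alveolar stop /d/.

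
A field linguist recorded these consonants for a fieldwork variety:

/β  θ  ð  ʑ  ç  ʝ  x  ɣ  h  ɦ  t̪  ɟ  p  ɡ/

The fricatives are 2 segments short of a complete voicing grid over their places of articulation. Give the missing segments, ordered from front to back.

place of articulation  voiceless  voiced  
bilabial          —         β       
dental            θ         ð       
alveolo-palatal   —         ʑ       
palatal           ç         ʝ       
velar             x         ɣ       
glottal           h         ɦ       
Gaps, from front to back: bilabial lacks voiceless (/ɸ/); alveolo-palatal lacks voiceless (/ɕ/).

/ɸ/, /ɕ/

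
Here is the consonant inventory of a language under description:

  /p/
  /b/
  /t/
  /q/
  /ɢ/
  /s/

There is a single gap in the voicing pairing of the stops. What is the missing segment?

Voiceless: /p/ (bilabial), /t/ (alveolar), /q/ (uvular).
Voiced: /b/ (bilabial), /ɢ/ (uvular).
The alveolar row has no voiced member, so the gap is the voiced alveolar stop /d/.

/d/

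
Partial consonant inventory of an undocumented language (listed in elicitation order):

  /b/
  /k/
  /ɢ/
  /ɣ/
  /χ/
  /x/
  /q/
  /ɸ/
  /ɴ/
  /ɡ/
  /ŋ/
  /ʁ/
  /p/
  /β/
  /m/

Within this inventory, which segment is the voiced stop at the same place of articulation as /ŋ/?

/ɡ/

/ŋ/ is a velar nasal.
The voiced stop at the same place is a voiced velar stop — in this inventory, /ɡ/.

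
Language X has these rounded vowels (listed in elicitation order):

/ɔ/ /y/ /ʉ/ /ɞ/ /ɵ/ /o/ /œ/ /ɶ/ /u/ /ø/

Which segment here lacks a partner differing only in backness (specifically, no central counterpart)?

/ɶ/

High: /y/ ~ /ʉ/ ~ /u/
High-mid: /ø/ ~ /ɵ/ ~ /o/
Low-mid: /œ/ ~ /ɞ/ ~ /ɔ/
Low: only /ɶ/ (front); no central partner.
So /ɶ/ is the unpaired segment.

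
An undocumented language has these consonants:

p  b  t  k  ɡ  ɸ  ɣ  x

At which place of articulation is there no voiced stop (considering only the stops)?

place of articulation  voiceless  voiced  
bilabial          p         b       
alveolar          t         —       
velar             k         ɡ       
Every place of articulation has a voiced member except alveolar, where /d/ would be expected.

alveolar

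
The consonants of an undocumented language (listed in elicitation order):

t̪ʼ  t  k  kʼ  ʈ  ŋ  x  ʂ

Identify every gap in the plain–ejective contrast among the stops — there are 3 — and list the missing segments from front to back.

/t̪/, /tʼ/, /ʈʼ/

Plain: /t/ (alveolar), /ʈ/ (retroflex), /k/ (velar).
Ejective: /t̪ʼ/ (dental), /kʼ/ (velar).
Gaps, from front to back: dental lacks plain (/t̪/); alveolar lacks ejective (/tʼ/); retroflex lacks ejective (/ʈʼ/).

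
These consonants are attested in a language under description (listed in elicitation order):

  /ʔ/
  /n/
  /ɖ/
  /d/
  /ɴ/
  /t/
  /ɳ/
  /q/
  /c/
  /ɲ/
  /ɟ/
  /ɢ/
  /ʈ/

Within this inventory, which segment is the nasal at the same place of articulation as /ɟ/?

/ɟ/ is a voiced palatal stop.
The nasal at the same place is a palatal nasal — in this inventory, /ɲ/.

/ɲ/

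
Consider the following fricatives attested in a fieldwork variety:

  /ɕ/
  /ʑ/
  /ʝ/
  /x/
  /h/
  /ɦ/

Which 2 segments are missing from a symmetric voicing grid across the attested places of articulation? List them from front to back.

/ç/, /ɣ/

place of articulation  voiceless  voiced  
alveolo-palatal   ɕ         ʑ       
palatal           —         ʝ       
velar             x         —       
glottal           h         ɦ       
Gaps, from front to back: palatal lacks voiceless (/ç/); velar lacks voiced (/ɣ/).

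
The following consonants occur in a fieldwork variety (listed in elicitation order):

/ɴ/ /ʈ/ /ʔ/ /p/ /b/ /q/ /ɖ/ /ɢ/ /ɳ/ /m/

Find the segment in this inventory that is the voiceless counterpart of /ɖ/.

/ʈ/

/ɖ/ is a voiced retroflex stop.
The voiceless counterpart is a voiceless retroflex stop — in this inventory, /ʈ/.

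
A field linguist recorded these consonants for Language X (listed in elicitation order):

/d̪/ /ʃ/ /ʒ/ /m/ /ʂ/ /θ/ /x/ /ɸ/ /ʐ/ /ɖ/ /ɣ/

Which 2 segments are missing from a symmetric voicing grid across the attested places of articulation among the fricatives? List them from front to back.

bilabial: voiceless /ɸ/, voiced —.
dental: voiceless /θ/, voiced —.
postalveolar: voiceless /ʃ/, voiced /ʒ/.
retroflex: voiceless /ʂ/, voiced /ʐ/.
velar: voiceless /x/, voiced /ɣ/.
Gaps, from front to back: bilabial lacks voiced (/β/); dental lacks voiced (/ð/).

/β/, /ð/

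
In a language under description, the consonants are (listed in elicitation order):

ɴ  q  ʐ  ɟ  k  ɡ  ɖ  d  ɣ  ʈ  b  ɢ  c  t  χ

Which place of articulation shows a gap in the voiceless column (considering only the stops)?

bilabial: voiceless —, voiced /b/.
alveolar: voiceless /t/, voiced /d/.
retroflex: voiceless /ʈ/, voiced /ɖ/.
palatal: voiceless /c/, voiced /ɟ/.
velar: voiceless /k/, voiced /ɡ/.
uvular: voiceless /q/, voiced /ɢ/.
Every place of articulation has a voiceless member except bilabial, where /p/ would be expected.

bilabial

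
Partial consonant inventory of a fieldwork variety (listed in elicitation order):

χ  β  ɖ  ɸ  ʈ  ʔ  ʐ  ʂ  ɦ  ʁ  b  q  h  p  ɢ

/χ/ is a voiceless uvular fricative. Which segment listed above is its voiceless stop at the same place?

The voiceless stop at the same place is a voiceless uvular stop — in this inventory, /q/.

/q/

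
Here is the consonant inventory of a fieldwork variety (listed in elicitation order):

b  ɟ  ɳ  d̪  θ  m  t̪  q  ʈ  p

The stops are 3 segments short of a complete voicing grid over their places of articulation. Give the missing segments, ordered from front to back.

/ɖ/, /c/, /ɢ/

bilabial: voiceless /p/, voiced /b/.
dental: voiceless /t̪/, voiced /d̪/.
retroflex: voiceless /ʈ/, voiced —.
palatal: voiceless —, voiced /ɟ/.
uvular: voiceless /q/, voiced —.
Gaps, from front to back: retroflex lacks voiced (/ɖ/); palatal lacks voiceless (/c/); uvular lacks voiced (/ɢ/).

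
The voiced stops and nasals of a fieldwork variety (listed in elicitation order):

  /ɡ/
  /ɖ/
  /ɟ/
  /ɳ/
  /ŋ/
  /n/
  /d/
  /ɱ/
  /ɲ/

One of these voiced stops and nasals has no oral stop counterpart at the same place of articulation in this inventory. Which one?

Alveolar: /d/ ~ /n/
Retroflex: /ɖ/ ~ /ɳ/
Palatal: /ɟ/ ~ /ɲ/
Velar: /ɡ/ ~ /ŋ/
Labiodental: only /ɱ/ (nasal); no oral stop partner.
So /ɱ/ is the unpaired segment.

/ɱ/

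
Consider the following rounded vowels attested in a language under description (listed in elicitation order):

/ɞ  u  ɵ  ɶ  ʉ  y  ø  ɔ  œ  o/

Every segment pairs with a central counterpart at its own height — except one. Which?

High: /y/ ~ /ʉ/ ~ /u/
High-mid: /ø/ ~ /ɵ/ ~ /o/
Low-mid: /œ/ ~ /ɞ/ ~ /ɔ/
Low: only /ɶ/ (front); no central partner.
So /ɶ/ is the unpaired segment.

/ɶ/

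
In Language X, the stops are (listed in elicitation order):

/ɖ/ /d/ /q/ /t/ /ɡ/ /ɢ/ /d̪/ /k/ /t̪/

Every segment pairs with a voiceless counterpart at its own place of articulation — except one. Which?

Dental: /t̪/ ~ /d̪/
Alveolar: /t/ ~ /d/
Velar: /k/ ~ /ɡ/
Uvular: /q/ ~ /ɢ/
Retroflex: only /ɖ/ (voiced); no voiceless partner.
So /ɖ/ is the unpaired segment.

/ɖ/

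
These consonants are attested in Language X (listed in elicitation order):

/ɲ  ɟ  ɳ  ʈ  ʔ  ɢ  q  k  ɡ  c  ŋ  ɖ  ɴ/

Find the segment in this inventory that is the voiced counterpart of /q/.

/q/ is a voiceless uvular stop.
The voiced counterpart is a voiced uvular stop — in this inventory, /ɢ/.

/ɢ/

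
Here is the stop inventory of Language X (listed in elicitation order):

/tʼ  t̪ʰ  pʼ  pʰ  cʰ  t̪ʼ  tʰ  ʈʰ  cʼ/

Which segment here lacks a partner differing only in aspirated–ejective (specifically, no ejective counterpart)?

/ʈʰ/

Bilabial: /pʰ/ ~ /pʼ/
Dental: /t̪ʰ/ ~ /t̪ʼ/
Alveolar: /tʰ/ ~ /tʼ/
Palatal: /cʰ/ ~ /cʼ/
Retroflex: only /ʈʰ/ (aspirated); no ejective partner.
So /ʈʰ/ is the unpaired segment.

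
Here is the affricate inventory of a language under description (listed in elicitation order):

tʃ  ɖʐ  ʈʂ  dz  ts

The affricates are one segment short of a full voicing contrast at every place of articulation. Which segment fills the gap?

/dʒ/

Voiceless: /ts/ (alveolar), /tʃ/ (postalveolar), /ʈʂ/ (retroflex).
Voiced: /dz/ (alveolar), /ɖʐ/ (retroflex).
The postalveolar row has no voiced member, so the gap is the voiced postalveolar affricate /dʒ/.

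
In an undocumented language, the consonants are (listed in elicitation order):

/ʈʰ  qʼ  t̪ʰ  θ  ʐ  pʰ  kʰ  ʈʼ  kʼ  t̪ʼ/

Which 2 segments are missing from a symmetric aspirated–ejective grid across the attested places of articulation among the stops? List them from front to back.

/pʼ/, /qʰ/

Aspirated: /pʰ/ (bilabial), /t̪ʰ/ (dental), /ʈʰ/ (retroflex), /kʰ/ (velar).
Ejective: /t̪ʼ/ (dental), /ʈʼ/ (retroflex), /kʼ/ (velar), /qʼ/ (uvular).
Gaps, from front to back: bilabial lacks ejective (/pʼ/); uvular lacks aspirated (/qʰ/).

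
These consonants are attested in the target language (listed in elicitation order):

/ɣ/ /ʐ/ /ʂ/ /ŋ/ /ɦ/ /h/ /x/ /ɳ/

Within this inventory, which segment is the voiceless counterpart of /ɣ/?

/x/

/ɣ/ is a voiced velar fricative.
The voiceless counterpart is a voiceless velar fricative — in this inventory, /x/.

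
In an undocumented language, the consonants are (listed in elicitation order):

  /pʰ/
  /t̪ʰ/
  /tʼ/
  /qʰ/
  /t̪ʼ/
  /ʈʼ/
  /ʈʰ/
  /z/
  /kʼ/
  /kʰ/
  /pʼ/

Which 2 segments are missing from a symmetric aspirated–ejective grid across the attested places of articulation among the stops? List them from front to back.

place of articulation  aspirated  ejective
bilabial          pʰ        pʼ      
dental            t̪ʰ       t̪ʼ     
alveolar          —         tʼ      
retroflex         ʈʰ        ʈʼ      
velar             kʰ        kʼ      
uvular            qʰ        —       
Gaps, from front to back: alveolar lacks aspirated (/tʰ/); uvular lacks ejective (/qʼ/).

/tʰ/, /qʼ/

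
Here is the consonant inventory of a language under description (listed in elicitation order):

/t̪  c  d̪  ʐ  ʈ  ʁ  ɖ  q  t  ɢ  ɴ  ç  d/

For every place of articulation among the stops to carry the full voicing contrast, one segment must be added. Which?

/ɟ/

place of articulation  voiceless  voiced  
dental            t̪        d̪      
alveolar          t         d       
retroflex         ʈ         ɖ       
palatal           c         —       
uvular            q         ɢ       
The palatal row has no voiced member, so the gap is the voiced palatal stop /ɟ/.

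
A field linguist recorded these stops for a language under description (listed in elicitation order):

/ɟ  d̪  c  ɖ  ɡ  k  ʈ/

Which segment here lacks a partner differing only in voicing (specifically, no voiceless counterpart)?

Retroflex: /ʈ/ ~ /ɖ/
Palatal: /c/ ~ /ɟ/
Velar: /k/ ~ /ɡ/
Dental: only /d̪/ (voiced); no voiceless partner.
So /d̪/ is the unpaired segment.

/d̪/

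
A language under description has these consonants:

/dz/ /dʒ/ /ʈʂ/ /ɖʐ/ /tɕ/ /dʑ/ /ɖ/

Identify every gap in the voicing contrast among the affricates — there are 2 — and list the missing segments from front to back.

/ts/, /tʃ/

Voiceless: /ʈʂ/ (retroflex), /tɕ/ (alveolo-palatal).
Voiced: /dz/ (alveolar), /dʒ/ (postalveolar), /ɖʐ/ (retroflex), /dʑ/ (alveolo-palatal).
Gaps, from front to back: alveolar lacks voiceless (/ts/); postalveolar lacks voiceless (/tʃ/).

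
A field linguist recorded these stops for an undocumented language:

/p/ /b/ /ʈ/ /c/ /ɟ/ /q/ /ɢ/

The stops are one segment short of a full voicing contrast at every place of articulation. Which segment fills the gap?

/ɖ/

Voiceless: /p/ (bilabial), /ʈ/ (retroflex), /c/ (palatal), /q/ (uvular).
Voiced: /b/ (bilabial), /ɟ/ (palatal), /ɢ/ (uvular).
The retroflex row has no voiced member, so the gap is the voiced retroflex stop /ɖ/.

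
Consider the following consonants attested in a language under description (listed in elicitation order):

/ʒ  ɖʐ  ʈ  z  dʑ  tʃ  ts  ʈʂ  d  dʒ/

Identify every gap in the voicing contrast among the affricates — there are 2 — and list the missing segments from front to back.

alveolar: voiceless /ts/, voiced —.
postalveolar: voiceless /tʃ/, voiced /dʒ/.
retroflex: voiceless /ʈʂ/, voiced /ɖʐ/.
alveolo-palatal: voiceless —, voiced /dʑ/.
Gaps, from front to back: alveolar lacks voiced (/dz/); alveolo-palatal lacks voiceless (/tɕ/).

/dz/, /tɕ/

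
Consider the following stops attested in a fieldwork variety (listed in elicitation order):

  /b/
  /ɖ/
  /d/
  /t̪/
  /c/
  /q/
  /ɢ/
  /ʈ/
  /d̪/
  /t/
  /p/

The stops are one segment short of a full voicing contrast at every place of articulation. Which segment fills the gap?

/ɟ/

place of articulation  voiceless  voiced  
bilabial          p         b       
dental            t̪        d̪      
alveolar          t         d       
retroflex         ʈ         ɖ       
palatal           c         —       
uvular            q         ɢ       
The palatal row has no voiced member, so the gap is the voiced palatal stop /ɟ/.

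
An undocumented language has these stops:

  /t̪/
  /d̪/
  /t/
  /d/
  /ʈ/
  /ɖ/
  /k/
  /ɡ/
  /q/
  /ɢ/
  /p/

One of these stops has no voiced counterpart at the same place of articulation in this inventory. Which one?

/p/

Dental: /t̪/ ~ /d̪/
Alveolar: /t/ ~ /d/
Retroflex: /ʈ/ ~ /ɖ/
Velar: /k/ ~ /ɡ/
Uvular: /q/ ~ /ɢ/
Bilabial: only /p/ (voiceless); no voiced partner.
So /p/ is the unpaired segment.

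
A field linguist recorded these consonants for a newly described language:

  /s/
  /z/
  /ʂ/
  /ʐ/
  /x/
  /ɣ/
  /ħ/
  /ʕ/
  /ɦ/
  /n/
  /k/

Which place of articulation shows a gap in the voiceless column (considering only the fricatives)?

Voiceless: /s/ (alveolar), /ʂ/ (retroflex), /x/ (velar), /ħ/ (pharyngeal).
Voiced: /z/ (alveolar), /ʐ/ (retroflex), /ɣ/ (velar), /ʕ/ (pharyngeal), /ɦ/ (glottal).
Every place of articulation has a voiceless member except glottal, where /h/ would be expected.

glottal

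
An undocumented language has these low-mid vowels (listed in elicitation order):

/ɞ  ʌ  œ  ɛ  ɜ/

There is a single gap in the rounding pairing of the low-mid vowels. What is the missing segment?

Unrounded: /ɛ/ (front), /ɜ/ (central), /ʌ/ (back).
Rounded: /œ/ (front), /ɞ/ (central).
The back row has no rounded member, so the gap is the back rounded vowel /ɔ/.

/ɔ/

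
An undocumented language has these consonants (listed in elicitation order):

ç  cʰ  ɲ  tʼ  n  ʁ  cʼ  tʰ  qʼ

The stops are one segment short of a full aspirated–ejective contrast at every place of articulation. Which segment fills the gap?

alveolar: aspirated /tʰ/, ejective /tʼ/.
palatal: aspirated /cʰ/, ejective /cʼ/.
uvular: aspirated —, ejective /qʼ/.
The uvular row has no aspirated member, so the gap is the aspirated uvular stop /qʰ/.

/qʰ/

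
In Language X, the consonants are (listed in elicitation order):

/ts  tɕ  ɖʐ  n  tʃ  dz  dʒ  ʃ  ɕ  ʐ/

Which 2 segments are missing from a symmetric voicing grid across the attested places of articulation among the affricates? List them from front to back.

/ʈʂ/, /dʑ/

Voiceless: /ts/ (alveolar), /tʃ/ (postalveolar), /tɕ/ (alveolo-palatal).
Voiced: /dz/ (alveolar), /dʒ/ (postalveolar), /ɖʐ/ (retroflex).
Gaps, from front to back: retroflex lacks voiceless (/ʈʂ/); alveolo-palatal lacks voiced (/dʑ/).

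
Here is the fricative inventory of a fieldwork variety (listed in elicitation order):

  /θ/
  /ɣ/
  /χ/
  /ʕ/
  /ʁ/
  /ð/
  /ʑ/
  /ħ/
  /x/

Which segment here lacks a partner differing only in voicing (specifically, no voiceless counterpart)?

Dental: /θ/ ~ /ð/
Velar: /x/ ~ /ɣ/
Uvular: /χ/ ~ /ʁ/
Pharyngeal: /ħ/ ~ /ʕ/
Alveolo-palatal: only /ʑ/ (voiced); no voiceless partner.
So /ʑ/ is the unpaired segment.

/ʑ/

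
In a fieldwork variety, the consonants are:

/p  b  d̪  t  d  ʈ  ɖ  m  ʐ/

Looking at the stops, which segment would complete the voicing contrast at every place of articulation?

/t̪/

Voiceless: /p/ (bilabial), /t/ (alveolar), /ʈ/ (retroflex).
Voiced: /b/ (bilabial), /d̪/ (dental), /d/ (alveolar), /ɖ/ (retroflex).
The dental row has no voiceless member, so the gap is the voiceless dental stop /t̪/.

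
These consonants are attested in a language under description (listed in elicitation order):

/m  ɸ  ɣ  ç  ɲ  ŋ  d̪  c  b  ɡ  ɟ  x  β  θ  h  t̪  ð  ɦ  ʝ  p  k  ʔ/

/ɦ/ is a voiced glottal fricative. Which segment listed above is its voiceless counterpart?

The voiceless counterpart is a voiceless glottal fricative — in this inventory, /h/.

/h/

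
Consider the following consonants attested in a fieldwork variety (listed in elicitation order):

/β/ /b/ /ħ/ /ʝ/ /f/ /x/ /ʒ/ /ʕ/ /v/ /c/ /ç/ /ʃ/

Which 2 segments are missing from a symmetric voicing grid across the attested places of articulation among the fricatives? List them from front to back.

place of articulation  voiceless  voiced  
bilabial          —         β       
labiodental       f         v       
postalveolar      ʃ         ʒ       
palatal           ç         ʝ       
velar             x         —       
pharyngeal        ħ         ʕ       
Gaps, from front to back: bilabial lacks voiceless (/ɸ/); velar lacks voiced (/ɣ/).

/ɸ/, /ɣ/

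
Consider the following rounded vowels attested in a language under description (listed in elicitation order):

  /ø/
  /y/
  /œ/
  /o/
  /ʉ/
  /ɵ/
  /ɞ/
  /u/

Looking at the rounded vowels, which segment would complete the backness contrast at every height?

/ɔ/

Front: /y/ (high), /ø/ (high-mid), /œ/ (low-mid).
Central: /ʉ/ (high), /ɵ/ (high-mid), /ɞ/ (low-mid).
Back: /u/ (high), /o/ (high-mid).
The low-mid row has no back member, so the gap is the low-mid back rounded vowel /ɔ/.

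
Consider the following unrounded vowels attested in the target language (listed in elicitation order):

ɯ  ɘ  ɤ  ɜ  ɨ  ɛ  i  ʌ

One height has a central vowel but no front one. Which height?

high-mid

Front: /i/ (high), /ɛ/ (low-mid).
Central: /ɨ/ (high), /ɘ/ (high-mid), /ɜ/ (low-mid).
Back: /ɯ/ (high), /ɤ/ (high-mid), /ʌ/ (low-mid).
Every height has a front member except high-mid, where /e/ would be expected.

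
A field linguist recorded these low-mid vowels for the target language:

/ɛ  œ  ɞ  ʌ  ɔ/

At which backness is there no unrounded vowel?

Unrounded: /ɛ/ (front), /ʌ/ (back).
Rounded: /œ/ (front), /ɞ/ (central), /ɔ/ (back).
Every backness has an unrounded member except central, where /ɜ/ would be expected.

central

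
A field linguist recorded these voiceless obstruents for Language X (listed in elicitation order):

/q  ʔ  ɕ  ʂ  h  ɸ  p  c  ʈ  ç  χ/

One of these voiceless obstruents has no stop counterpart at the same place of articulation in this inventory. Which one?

/ɕ/

Bilabial: /p/ ~ /ɸ/
Retroflex: /ʈ/ ~ /ʂ/
Palatal: /c/ ~ /ç/
Uvular: /q/ ~ /χ/
Glottal: /ʔ/ ~ /h/
Alveolo-palatal: only /ɕ/ (fricative); no stop partner.
So /ɕ/ is the unpaired segment.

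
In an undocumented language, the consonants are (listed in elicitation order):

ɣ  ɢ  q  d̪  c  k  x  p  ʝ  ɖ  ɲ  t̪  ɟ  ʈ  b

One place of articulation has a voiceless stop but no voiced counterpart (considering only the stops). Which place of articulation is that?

bilabial: voiceless /p/, voiced /b/.
dental: voiceless /t̪/, voiced /d̪/.
retroflex: voiceless /ʈ/, voiced /ɖ/.
palatal: voiceless /c/, voiced /ɟ/.
velar: voiceless /k/, voiced —.
uvular: voiceless /q/, voiced /ɢ/.
Every place of articulation has a voiced member except velar, where /ɡ/ would be expected.

velar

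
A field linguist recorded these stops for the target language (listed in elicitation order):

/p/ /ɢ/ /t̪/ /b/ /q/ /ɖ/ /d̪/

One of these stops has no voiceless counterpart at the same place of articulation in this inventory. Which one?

Bilabial: /p/ ~ /b/
Dental: /t̪/ ~ /d̪/
Uvular: /q/ ~ /ɢ/
Retroflex: only /ɖ/ (voiced); no voiceless partner.
So /ɖ/ is the unpaired segment.

/ɖ/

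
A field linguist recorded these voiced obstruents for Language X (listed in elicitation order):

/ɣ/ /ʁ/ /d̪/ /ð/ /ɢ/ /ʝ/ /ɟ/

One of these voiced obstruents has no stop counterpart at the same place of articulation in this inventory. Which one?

/ɣ/

Dental: /d̪/ ~ /ð/
Palatal: /ɟ/ ~ /ʝ/
Uvular: /ɢ/ ~ /ʁ/
Velar: only /ɣ/ (fricative); no stop partner.
So /ɣ/ is the unpaired segment.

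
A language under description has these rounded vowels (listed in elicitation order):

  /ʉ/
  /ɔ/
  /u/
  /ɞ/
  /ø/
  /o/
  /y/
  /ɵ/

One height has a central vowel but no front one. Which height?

height            front     central   back    
high              y         ʉ         u       
high-mid          ø         ɵ         o       
low-mid           —         ɞ         ɔ       
Every height has a front member except low-mid, where /œ/ would be expected.

low-mid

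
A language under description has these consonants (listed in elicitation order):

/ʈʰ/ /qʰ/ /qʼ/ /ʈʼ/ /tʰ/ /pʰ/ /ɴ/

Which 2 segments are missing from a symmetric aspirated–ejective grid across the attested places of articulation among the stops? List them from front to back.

/pʼ/, /tʼ/

Aspirated: /pʰ/ (bilabial), /tʰ/ (alveolar), /ʈʰ/ (retroflex), /qʰ/ (uvular).
Ejective: /ʈʼ/ (retroflex), /qʼ/ (uvular).
Gaps, from front to back: bilabial lacks ejective (/pʼ/); alveolar lacks ejective (/tʼ/).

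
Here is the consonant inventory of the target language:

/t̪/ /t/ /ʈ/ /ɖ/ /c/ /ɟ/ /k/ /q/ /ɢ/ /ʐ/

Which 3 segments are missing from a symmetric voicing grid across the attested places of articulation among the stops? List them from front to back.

/d̪/, /d/, /ɡ/

dental: voiceless /t̪/, voiced —.
alveolar: voiceless /t/, voiced —.
retroflex: voiceless /ʈ/, voiced /ɖ/.
palatal: voiceless /c/, voiced /ɟ/.
velar: voiceless /k/, voiced —.
uvular: voiceless /q/, voiced /ɢ/.
Gaps, from front to back: dental lacks voiced (/d̪/); alveolar lacks voiced (/d/); velar lacks voiced (/ɡ/).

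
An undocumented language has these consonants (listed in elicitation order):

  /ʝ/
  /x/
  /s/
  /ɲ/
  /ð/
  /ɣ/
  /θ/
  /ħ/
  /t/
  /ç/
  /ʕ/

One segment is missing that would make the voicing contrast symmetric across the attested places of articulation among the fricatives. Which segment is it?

/z/

dental: voiceless /θ/, voiced /ð/.
alveolar: voiceless /s/, voiced —.
palatal: voiceless /ç/, voiced /ʝ/.
velar: voiceless /x/, voiced /ɣ/.
pharyngeal: voiceless /ħ/, voiced /ʕ/.
The alveolar row has no voiced member, so the gap is the voiced alveolar fricative /z/.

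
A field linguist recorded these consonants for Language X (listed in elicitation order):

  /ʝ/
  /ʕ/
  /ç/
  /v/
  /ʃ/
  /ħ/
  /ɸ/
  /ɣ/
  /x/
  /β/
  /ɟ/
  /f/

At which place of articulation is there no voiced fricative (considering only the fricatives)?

bilabial: voiceless /ɸ/, voiced /β/.
labiodental: voiceless /f/, voiced /v/.
postalveolar: voiceless /ʃ/, voiced —.
palatal: voiceless /ç/, voiced /ʝ/.
velar: voiceless /x/, voiced /ɣ/.
pharyngeal: voiceless /ħ/, voiced /ʕ/.
Every place of articulation has a voiced member except postalveolar, where /ʒ/ would be expected.

postalveolar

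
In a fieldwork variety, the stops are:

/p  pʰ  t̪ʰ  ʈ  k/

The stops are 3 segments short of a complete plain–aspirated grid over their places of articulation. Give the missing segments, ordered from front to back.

Plain: /p/ (bilabial), /ʈ/ (retroflex), /k/ (velar).
Aspirated: /pʰ/ (bilabial), /t̪ʰ/ (dental).
Gaps, from front to back: dental lacks plain (/t̪/); retroflex lacks aspirated (/ʈʰ/); velar lacks aspirated (/kʰ/).

/t̪/, /ʈʰ/, /kʰ/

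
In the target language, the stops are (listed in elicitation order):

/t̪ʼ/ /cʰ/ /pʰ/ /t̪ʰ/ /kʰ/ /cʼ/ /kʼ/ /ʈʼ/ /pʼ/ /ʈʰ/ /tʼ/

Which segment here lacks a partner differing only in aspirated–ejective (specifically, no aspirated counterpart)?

Bilabial: /pʰ/ ~ /pʼ/
Dental: /t̪ʰ/ ~ /t̪ʼ/
Retroflex: /ʈʰ/ ~ /ʈʼ/
Palatal: /cʰ/ ~ /cʼ/
Velar: /kʰ/ ~ /kʼ/
Alveolar: only /tʼ/ (ejective); no aspirated partner.
So /tʼ/ is the unpaired segment.

/tʼ/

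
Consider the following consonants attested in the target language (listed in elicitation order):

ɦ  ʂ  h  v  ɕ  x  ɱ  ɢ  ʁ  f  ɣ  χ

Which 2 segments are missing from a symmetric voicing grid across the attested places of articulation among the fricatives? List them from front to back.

/ʐ/, /ʑ/

Voiceless: /f/ (labiodental), /ʂ/ (retroflex), /ɕ/ (alveolo-palatal), /x/ (velar), /χ/ (uvular), /h/ (glottal).
Voiced: /v/ (labiodental), /ɣ/ (velar), /ʁ/ (uvular), /ɦ/ (glottal).
Gaps, from front to back: retroflex lacks voiced (/ʐ/); alveolo-palatal lacks voiced (/ʑ/).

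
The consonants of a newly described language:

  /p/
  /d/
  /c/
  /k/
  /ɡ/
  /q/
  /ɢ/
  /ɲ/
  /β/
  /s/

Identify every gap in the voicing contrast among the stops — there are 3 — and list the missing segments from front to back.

place of articulation  voiceless  voiced  
bilabial          p         —       
alveolar          —         d       
palatal           c         —       
velar             k         ɡ       
uvular            q         ɢ       
Gaps, from front to back: bilabial lacks voiced (/b/); alveolar lacks voiceless (/t/); palatal lacks voiced (/ɟ/).

/b/, /t/, /ɟ/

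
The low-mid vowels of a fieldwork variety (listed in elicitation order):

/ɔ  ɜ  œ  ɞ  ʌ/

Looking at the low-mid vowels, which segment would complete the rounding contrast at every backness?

/ɛ/

front: unrounded —, rounded /œ/.
central: unrounded /ɜ/, rounded /ɞ/.
back: unrounded /ʌ/, rounded /ɔ/.
The front row has no unrounded member, so the gap is the front unrounded vowel /ɛ/.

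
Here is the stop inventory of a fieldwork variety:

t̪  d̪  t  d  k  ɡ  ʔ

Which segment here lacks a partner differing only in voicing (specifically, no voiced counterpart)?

/ʔ/

Dental: /t̪/ ~ /d̪/
Alveolar: /t/ ~ /d/
Velar: /k/ ~ /ɡ/
Glottal: only /ʔ/ (voiceless); no voiced partner.
So /ʔ/ is the unpaired segment.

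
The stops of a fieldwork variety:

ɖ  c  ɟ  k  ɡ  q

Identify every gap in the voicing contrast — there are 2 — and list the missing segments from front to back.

place of articulation  voiceless  voiced  
retroflex         —         ɖ       
palatal           c         ɟ       
velar             k         ɡ       
uvular            q         —       
Gaps, from front to back: retroflex lacks voiceless (/ʈ/); uvular lacks voiced (/ɢ/).

/ʈ/, /ɢ/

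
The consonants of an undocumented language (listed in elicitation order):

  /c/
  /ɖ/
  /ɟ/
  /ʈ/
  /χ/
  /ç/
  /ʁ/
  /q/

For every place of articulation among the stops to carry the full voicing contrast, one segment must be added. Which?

Voiceless: /ʈ/ (retroflex), /c/ (palatal), /q/ (uvular).
Voiced: /ɖ/ (retroflex), /ɟ/ (palatal).
The uvular row has no voiced member, so the gap is the voiced uvular stop /ɢ/.

/ɢ/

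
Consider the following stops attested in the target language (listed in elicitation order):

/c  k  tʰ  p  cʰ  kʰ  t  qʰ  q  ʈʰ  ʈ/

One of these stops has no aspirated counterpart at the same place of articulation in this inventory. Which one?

Alveolar: /t/ ~ /tʰ/
Retroflex: /ʈ/ ~ /ʈʰ/
Palatal: /c/ ~ /cʰ/
Velar: /k/ ~ /kʰ/
Uvular: /q/ ~ /qʰ/
Bilabial: only /p/ (plain); no aspirated partner.
So /p/ is the unpaired segment.

/p/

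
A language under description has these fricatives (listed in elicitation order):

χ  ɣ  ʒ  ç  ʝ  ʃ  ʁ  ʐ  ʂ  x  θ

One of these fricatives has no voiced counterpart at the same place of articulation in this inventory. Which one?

/θ/

Postalveolar: /ʃ/ ~ /ʒ/
Retroflex: /ʂ/ ~ /ʐ/
Palatal: /ç/ ~ /ʝ/
Velar: /x/ ~ /ɣ/
Uvular: /χ/ ~ /ʁ/
Dental: only /θ/ (voiceless); no voiced partner.
So /θ/ is the unpaired segment.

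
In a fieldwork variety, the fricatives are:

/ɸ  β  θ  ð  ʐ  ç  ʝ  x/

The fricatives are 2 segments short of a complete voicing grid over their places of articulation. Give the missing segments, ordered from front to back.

/ʂ/, /ɣ/

bilabial: voiceless /ɸ/, voiced /β/.
dental: voiceless /θ/, voiced /ð/.
retroflex: voiceless —, voiced /ʐ/.
palatal: voiceless /ç/, voiced /ʝ/.
velar: voiceless /x/, voiced —.
Gaps, from front to back: retroflex lacks voiceless (/ʂ/); velar lacks voiced (/ɣ/).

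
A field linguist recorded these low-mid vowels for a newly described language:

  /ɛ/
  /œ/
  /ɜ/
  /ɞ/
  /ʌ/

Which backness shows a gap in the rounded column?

Unrounded: /ɛ/ (front), /ɜ/ (central), /ʌ/ (back).
Rounded: /œ/ (front), /ɞ/ (central).
Every backness has a rounded member except back, where /ɔ/ would be expected.

back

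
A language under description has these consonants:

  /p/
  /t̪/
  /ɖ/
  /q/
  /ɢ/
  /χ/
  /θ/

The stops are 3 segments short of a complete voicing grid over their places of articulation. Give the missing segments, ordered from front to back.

/b/, /d̪/, /ʈ/

bilabial: voiceless /p/, voiced —.
dental: voiceless /t̪/, voiced —.
retroflex: voiceless —, voiced /ɖ/.
uvular: voiceless /q/, voiced /ɢ/.
Gaps, from front to back: bilabial lacks voiced (/b/); dental lacks voiced (/d̪/); retroflex lacks voiceless (/ʈ/).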